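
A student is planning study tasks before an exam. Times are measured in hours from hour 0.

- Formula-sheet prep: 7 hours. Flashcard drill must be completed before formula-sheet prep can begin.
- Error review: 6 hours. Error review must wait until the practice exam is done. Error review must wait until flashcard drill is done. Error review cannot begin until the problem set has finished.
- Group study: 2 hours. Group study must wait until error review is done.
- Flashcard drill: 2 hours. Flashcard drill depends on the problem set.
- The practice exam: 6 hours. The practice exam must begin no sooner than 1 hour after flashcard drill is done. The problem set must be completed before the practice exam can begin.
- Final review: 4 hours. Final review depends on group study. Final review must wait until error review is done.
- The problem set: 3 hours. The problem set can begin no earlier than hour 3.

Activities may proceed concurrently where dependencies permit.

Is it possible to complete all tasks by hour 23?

After its own release at hour 3, the problem set can start at hour 3 and finishes at hour 6.
Flashcard drill cannot begin until the problem set (finishes hour 6). It runs from hour 6 to 6 + 2 = hour 8.
Formula-sheet prep waits on flashcard drill (finishes hour 8), so it starts at hour 8 and finishes at 8 + 7 = hour 15.
The practice exam has to wait for flashcard drill (finishes hour 8, plus 1-hour gap → hour 9); the problem set (finishes hour 6). The latest of these is hour 9, so the practice exam runs hour 9 to 9 + 6 = hour 15.
For error review: the practice exam (finishes hour 15); flashcard drill (finishes hour 8); the problem set (finishes hour 6). Taking the maximum gives a start of hour 15, and it finishes at 15 + 6 = hour 21.
Group study waits on error review (finishes hour 21), so it starts at hour 21 and finishes at 21 + 2 = hour 23.
Final review needs all of group study (finishes hour 23); error review (finishes hour 21). That puts its earliest start at hour 23; it finishes at 23 + 4 = hour 27.
The earliest everything can be done is hour 27, which is after the deadline of 23, so it is not possible.

No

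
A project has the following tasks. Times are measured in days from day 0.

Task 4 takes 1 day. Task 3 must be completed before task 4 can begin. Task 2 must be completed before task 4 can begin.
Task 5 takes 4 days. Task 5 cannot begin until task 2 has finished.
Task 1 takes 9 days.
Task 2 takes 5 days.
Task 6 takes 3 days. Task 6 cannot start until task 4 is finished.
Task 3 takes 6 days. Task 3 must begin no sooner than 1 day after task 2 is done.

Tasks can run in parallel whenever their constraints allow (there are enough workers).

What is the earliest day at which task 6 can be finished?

Task 2 has no prerequisites, so it starts at day 0 and finishes at day 5.
Task 3 waits on task 2 (finishes day 5, plus 1-day gap → day 6), so it starts at day 6 and finishes at 6 + 6 = day 12.
For task 4: task 3 (finishes day 12); task 2 (finishes day 5). Taking the maximum gives a start of day 12, and it finishes at 12 + 1 = day 13.
Task 6 waits on task 4 (finishes day 13), so it starts at day 13 and finishes at 13 + 3 = day 16.

16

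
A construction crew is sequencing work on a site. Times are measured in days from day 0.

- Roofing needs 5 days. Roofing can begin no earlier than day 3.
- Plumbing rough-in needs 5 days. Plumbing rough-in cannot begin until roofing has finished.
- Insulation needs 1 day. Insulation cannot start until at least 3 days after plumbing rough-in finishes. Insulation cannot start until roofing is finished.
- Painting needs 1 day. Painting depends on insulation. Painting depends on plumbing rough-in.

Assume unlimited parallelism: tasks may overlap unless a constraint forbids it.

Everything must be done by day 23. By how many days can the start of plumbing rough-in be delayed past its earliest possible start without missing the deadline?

Roofing cannot begin until its own release at day 3. It runs from day 3 to 3 + 5 = day 8.
Plumbing rough-in cannot begin until roofing (finishes day 8). It runs from day 8 to 8 + 5 = day 13.

Working backward from the deadline:
Painting has no dependents, so it just needs to finish by day 23. Starting by 23 − 1 = day 22 achieves that.
Insulation has to be done before painting (must start by day 22). That means finishing by day 22, i.e. starting by 22 − 1 = day 21.
Plumbing rough-in has several dependents: insulation (must start by day 21, minus 3-day gap → day 18); painting (must start by day 22). The earliest of those limits is day 18, so plumbing rough-in must start by 18 − 5 = day 13.
So plumbing rough-in can start as early as day 8 and as late as day 13, giving 13 − 8 = 5 days of slack.

5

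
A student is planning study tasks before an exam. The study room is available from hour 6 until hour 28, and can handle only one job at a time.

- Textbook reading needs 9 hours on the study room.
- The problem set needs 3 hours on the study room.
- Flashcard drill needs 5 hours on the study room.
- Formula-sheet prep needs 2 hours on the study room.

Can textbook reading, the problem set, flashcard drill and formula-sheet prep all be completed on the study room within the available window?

The study room window is 28 − 6 = 22 hours.
Running back to back, the jobs need 9 + 3 + 5 + 2 = 19 hours on the study room.
Since 19 ≤ 22, they fit within the window.

Yes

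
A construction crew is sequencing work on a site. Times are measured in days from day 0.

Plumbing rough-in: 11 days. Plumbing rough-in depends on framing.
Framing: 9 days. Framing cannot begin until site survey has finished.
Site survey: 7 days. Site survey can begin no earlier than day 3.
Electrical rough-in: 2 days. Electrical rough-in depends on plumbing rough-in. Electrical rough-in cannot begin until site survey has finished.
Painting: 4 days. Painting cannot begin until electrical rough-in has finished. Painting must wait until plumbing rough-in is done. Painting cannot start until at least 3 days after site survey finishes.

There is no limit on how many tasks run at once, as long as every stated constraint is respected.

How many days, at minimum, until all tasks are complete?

36

After its own release at day 3, site survey can start at day 3 and finishes at day 10.
Framing waits on site survey (finishes day 10), so it starts at day 10 and finishes at 10 + 9 = day 19.
Plumbing rough-in cannot begin until framing (finishes day 19). It runs from day 19 to 19 + 11 = day 30.
Electrical rough-in has to wait for plumbing rough-in (finishes day 30); site survey (finishes day 10). The latest of these is day 30, so electrical rough-in runs day 30 to 30 + 2 = day 32.
For painting: electrical rough-in (finishes day 32); plumbing rough-in (finishes day 30); site survey (finishes day 10, plus 3-day gap → day 13). Taking the maximum gives a start of day 32, and it finishes at 32 + 4 = day 36.
All tasks are finished once the last one completes. Finish times: Site survey at 10, Framing at 19, Plumbing rough-in at 30, Electrical rough-in at 32, Painting at 36. The latest is day 36.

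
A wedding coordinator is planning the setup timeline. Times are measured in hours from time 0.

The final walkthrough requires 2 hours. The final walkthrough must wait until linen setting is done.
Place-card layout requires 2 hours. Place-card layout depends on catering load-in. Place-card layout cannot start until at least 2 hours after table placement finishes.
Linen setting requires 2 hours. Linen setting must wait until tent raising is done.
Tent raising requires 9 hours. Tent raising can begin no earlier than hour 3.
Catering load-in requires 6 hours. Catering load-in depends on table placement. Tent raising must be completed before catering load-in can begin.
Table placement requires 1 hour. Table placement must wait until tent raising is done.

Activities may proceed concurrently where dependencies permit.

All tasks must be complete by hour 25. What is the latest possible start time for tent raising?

Place-card layout has no dependents, so it just needs to finish by hour 25. Starting by 25 − 2 = hour 23 achieves that.
Catering load-in feeds into place-card layout (must start by hour 23); so catering load-in must finish by hour 23 and therefore start by hour 17.
Table placement feeds catering load-in (must start by hour 17); place-card layout (must start by hour 23, minus 2-hour gap → hour 21). Taking the minimum, table placement must finish by hour 17 and start by 17 − 1 = hour 16.
To finish by hour 25, the final walkthrough (duration 2) must start no later than hour 23.
Linen setting has to be done before the final walkthrough (must start by hour 23). That means finishing by hour 23, i.e. starting by 23 − 2 = hour 21.
Tent raising feeds table placement (must start by hour 16); linen setting (must start by hour 21); catering load-in (must start by hour 17). Taking the minimum, tent raising must finish by hour 16 and start by 16 − 9 = hour 7.

7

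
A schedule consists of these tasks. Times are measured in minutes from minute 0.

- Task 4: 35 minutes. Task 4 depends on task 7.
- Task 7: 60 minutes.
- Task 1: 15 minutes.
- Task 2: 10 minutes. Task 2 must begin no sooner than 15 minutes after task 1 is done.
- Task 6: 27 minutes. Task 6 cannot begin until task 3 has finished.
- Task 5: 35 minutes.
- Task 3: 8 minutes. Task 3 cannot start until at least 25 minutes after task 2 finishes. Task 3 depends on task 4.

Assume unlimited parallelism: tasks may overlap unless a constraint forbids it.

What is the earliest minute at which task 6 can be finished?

130

Task 7 can start immediately at minute 0; it finishes at minute 60.
Task 4 cannot begin until task 7 (finishes minute 60). It runs from minute 60 to 60 + 35 = minute 95.
Task 1 can start immediately at minute 0; it finishes at minute 15.
After task 1 (finishes minute 15, plus 15-minute gap → minute 30), task 2 can start at minute 30 and finishes at minute 40.
Task 3 has to wait for task 2 (finishes minute 40, plus 25-minute gap → minute 65); task 4 (finishes minute 95). The latest of these is minute 95, so task 3 runs minute 95 to 95 + 8 = minute 103.
Task 6 cannot begin until task 3 (finishes minute 103). It runs from minute 103 to 103 + 27 = minute 130.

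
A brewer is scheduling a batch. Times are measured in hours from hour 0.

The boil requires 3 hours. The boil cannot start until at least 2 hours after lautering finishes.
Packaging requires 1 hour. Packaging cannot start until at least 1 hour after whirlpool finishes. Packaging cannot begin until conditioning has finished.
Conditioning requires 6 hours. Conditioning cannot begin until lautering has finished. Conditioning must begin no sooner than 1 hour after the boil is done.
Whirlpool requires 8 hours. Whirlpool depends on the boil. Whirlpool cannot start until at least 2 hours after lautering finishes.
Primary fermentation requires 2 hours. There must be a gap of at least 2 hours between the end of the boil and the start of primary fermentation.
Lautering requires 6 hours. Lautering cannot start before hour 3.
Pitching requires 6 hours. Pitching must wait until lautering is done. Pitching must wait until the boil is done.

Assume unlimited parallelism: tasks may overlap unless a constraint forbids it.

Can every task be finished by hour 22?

No

Lautering waits on its own release at hour 3, so it starts at hour 3 and finishes at 3 + 6 = hour 9.
The boil cannot begin until lautering (finishes hour 9, plus 2-hour gap → hour 11). It runs from hour 11 to 11 + 3 = hour 14.
Conditioning cannot start until lautering (finishes hour 9); the boil (finishes hour 14, plus 1-hour gap → hour 15). The controlling bound is hour 15, so conditioning finishes at 15 + 6 = hour 21.
Primary fermentation cannot begin until the boil (finishes hour 14, plus 2-hour gap → hour 16). It runs from hour 16 to 16 + 2 = hour 18.
Pitching has to wait for lautering (finishes hour 9); the boil (finishes hour 14). The latest of these is hour 14, so pitching runs hour 14 to 14 + 6 = hour 20.
Whirlpool has to wait for the boil (finishes hour 14); lautering (finishes hour 9, plus 2-hour gap → hour 11). The latest of these is hour 14, so whirlpool runs hour 14 to 14 + 8 = hour 22.
Packaging has to wait for whirlpool (finishes hour 22, plus 1-hour gap → hour 23); conditioning (finishes hour 21). The latest of these is hour 23, so packaging runs hour 23 to 23 + 1 = hour 24.
The earliest everything can be done is hour 24, which is after the deadline of 22, so it is not possible.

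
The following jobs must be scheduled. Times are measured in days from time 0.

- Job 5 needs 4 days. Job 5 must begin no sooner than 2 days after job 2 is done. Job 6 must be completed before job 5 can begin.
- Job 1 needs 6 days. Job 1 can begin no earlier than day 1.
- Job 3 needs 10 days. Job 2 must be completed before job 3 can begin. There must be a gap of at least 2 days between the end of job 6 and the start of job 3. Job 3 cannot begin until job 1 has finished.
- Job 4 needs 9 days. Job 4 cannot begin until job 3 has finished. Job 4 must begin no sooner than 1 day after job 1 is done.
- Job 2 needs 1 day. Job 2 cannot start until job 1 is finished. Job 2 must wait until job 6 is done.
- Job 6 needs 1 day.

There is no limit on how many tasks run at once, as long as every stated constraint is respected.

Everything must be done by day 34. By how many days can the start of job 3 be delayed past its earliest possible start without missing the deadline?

7

Job 6 has no prerequisites, so it starts at day 0 and finishes at day 1.
After its own release at day 1, job 1 can start at day 1 and finishes at day 7.
Job 2 has to wait for job 1 (finishes day 7); job 6 (finishes day 1). The latest of these is day 7, so job 2 runs day 7 to 7 + 1 = day 8.
For job 3: job 2 (finishes day 8); job 6 (finishes day 1, plus 2-day gap → day 3); job 1 (finishes day 7). Taking the maximum gives a start of day 8, and it finishes at 8 + 10 = day 18.

Working backward from the deadline:
To finish by day 34, job 4 (duration 9) must start no later than day 25.
Since job 4 (must start by day 25) depends on it, job 3 must finish by day 25. Backing off its 10-day duration gives a latest start of day 15.
So job 3 can start as early as day 8 and as late as day 15, giving 15 − 8 = 7 days of slack.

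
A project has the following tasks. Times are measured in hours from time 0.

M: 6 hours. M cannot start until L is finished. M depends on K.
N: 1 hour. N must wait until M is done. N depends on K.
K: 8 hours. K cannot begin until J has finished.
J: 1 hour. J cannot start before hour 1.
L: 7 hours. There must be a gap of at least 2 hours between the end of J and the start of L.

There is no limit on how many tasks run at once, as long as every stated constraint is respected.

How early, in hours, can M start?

11

J cannot begin until its own release at hour 1. It runs from hour 1 to 1 + 1 = hour 2.
After J (finishes hour 2, plus 2-hour gap → hour 4), L can start at hour 4 and finishes at hour 11.
K waits on J (finishes hour 2), so it starts at hour 2 and finishes at 2 + 8 = hour 10.
M waits on L (finishes hour 11); K (finishes hour 10). The latest of these is hour 11, which is the earliest M can start.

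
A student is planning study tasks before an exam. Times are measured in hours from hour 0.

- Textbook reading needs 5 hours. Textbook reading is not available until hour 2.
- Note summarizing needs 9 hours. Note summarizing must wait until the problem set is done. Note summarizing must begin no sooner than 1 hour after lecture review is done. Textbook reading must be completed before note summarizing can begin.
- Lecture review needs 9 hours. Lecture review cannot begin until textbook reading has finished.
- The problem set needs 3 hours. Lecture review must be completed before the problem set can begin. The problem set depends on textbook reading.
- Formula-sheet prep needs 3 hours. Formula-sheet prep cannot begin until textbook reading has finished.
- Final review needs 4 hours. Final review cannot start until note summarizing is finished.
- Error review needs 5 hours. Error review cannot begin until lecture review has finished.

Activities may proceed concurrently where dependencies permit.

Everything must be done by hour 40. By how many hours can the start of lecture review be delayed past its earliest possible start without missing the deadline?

8

After its own release at hour 2, textbook reading can start at hour 2 and finishes at hour 7.
After textbook reading (finishes hour 7), lecture review can start at hour 7 and finishes at hour 16.

Working backward from the deadline:
Final review has no dependents, so it just needs to finish by hour 40. Starting by 40 − 4 = hour 36 achieves that.
Note summarizing feeds into final review (must start by hour 36); so note summarizing must finish by hour 36 and therefore start by hour 27.
The problem set must finish before note summarizing (must start by hour 27). With a 3-hour duration, the problem set must start by 27 − 3 = hour 24.
Error review must finish by hour 40; it takes 5 hours, so it must start by 40 − 5 = hour 35.
For lecture review: the problem set (must start by hour 24); error review (must start by hour 35); note summarizing (must start by hour 27, minus 1-hour gap → hour 26). The most restrictive is hour 24; with a 9-hour duration, lecture review must start by hour 15.
So lecture review can start as early as hour 7 and as late as hour 15, giving 15 − 7 = 8 hours of slack.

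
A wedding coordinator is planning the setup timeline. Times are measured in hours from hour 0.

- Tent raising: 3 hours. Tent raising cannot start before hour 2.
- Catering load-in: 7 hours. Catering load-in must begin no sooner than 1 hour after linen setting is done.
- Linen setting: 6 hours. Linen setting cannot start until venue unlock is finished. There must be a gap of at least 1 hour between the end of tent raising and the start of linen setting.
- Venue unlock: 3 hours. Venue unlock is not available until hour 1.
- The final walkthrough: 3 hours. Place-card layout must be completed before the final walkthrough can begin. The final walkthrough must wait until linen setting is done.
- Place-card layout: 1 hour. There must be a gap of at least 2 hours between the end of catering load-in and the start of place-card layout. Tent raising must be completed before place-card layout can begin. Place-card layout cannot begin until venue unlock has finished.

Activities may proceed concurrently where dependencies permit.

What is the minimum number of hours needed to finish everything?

26

Tent raising waits on its own release at hour 2, so it starts at hour 2 and finishes at 2 + 3 = hour 5.
After its own release at hour 1, venue unlock can start at hour 1 and finishes at hour 4.
Linen setting has to wait for venue unlock (finishes hour 4); tent raising (finishes hour 5, plus 1-hour gap → hour 6). The latest of these is hour 6, so linen setting runs hour 6 to 6 + 6 = hour 12.
After linen setting (finishes hour 12, plus 1-hour gap → hour 13), catering load-in can start at hour 13 and finishes at hour 20.
Place-card layout has to wait for catering load-in (finishes hour 20, plus 2-hour gap → hour 22); tent raising (finishes hour 5); venue unlock (finishes hour 4). The latest of these is hour 22, so place-card layout runs hour 22 to 22 + 1 = hour 23.
The final walkthrough has to wait for place-card layout (finishes hour 23); linen setting (finishes hour 12). The latest of these is hour 23, so the final walkthrough runs hour 23 to 23 + 3 = hour 26.
All tasks are finished once the last one completes. Finish times: Venue unlock at 4, Tent raising at 5, Linen setting at 12, Catering load-in at 20, Place-card layout at 23, The final walkthrough at 26. The latest is hour 26.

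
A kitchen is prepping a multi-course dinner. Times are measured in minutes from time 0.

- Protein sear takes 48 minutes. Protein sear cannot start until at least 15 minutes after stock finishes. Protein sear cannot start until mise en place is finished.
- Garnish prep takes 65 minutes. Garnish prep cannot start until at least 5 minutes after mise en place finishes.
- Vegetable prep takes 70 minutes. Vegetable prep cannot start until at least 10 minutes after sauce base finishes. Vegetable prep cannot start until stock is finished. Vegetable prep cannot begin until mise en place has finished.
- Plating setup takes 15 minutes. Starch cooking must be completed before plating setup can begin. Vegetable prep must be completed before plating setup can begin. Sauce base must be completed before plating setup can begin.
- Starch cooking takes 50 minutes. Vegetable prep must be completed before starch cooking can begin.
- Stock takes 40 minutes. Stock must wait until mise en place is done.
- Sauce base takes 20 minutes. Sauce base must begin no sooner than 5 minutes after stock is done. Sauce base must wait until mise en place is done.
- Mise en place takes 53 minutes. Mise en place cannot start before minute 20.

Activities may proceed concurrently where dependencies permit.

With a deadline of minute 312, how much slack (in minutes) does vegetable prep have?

29

Mise en place cannot begin until its own release at minute 20. It runs from minute 20 to 20 + 53 = minute 73.
Stock cannot begin until mise en place (finishes minute 73). It runs from minute 73 to 73 + 40 = minute 113.
Sauce base cannot start until stock (finishes minute 113, plus 5-minute gap → minute 118); mise en place (finishes minute 73). The controlling bound is minute 118, so sauce base finishes at 118 + 20 = minute 138.
Vegetable prep needs all of sauce base (finishes minute 138, plus 10-minute gap → minute 148); stock (finishes minute 113); mise en place (finishes minute 73). That puts its earliest start at minute 148; it finishes at 148 + 70 = minute 218.

Working backward from the deadline:
Nothing follows plating setup; the deadline of minute 312 is its only limit. It must start by 312 − 15 = minute 297.
Since plating setup (must start by minute 297) depends on it, starch cooking must finish by minute 297. Backing off its 50-minute duration gives a latest start of minute 247.
Vegetable prep feeds starch cooking (must start by minute 247); plating setup (must start by minute 297). Taking the minimum, vegetable prep must finish by minute 247 and start by 247 − 70 = minute 177.
So vegetable prep can start as early as minute 148 and as late as minute 177, giving 177 − 148 = 29 minutes of slack.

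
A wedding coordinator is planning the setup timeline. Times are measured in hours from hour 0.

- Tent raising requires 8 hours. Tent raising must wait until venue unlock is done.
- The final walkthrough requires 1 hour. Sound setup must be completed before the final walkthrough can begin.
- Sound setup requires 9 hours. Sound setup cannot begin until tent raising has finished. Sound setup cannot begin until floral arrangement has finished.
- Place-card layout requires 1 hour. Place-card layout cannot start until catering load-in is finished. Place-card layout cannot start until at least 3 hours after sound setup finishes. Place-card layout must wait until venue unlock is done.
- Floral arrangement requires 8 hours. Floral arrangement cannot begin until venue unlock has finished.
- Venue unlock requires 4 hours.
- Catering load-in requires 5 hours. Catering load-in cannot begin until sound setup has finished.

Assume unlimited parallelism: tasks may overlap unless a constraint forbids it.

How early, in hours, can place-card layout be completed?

27

Venue unlock has no prerequisites, so it starts at hour 0 and finishes at hour 4.
After venue unlock (finishes hour 4), floral arrangement can start at hour 4 and finishes at hour 12.
Tent raising waits on venue unlock (finishes hour 4), so it starts at hour 4 and finishes at 4 + 8 = hour 12.
For sound setup: tent raising (finishes hour 12); floral arrangement (finishes hour 12). Taking the maximum gives a start of hour 12, and it finishes at 12 + 9 = hour 21.
After sound setup (finishes hour 21), catering load-in can start at hour 21 and finishes at hour 26.
For place-card layout: catering load-in (finishes hour 26); sound setup (finishes hour 21, plus 3-hour gap → hour 24); venue unlock (finishes hour 4). Taking the maximum gives a start of hour 26, and it finishes at 26 + 1 = hour 27.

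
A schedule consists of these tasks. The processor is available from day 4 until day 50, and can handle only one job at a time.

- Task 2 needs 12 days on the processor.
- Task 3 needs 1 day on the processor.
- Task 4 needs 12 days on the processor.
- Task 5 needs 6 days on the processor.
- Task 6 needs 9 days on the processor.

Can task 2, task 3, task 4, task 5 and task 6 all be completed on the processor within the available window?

The processor window is 50 − 4 = 46 days.
Running back to back, the jobs need 12 + 1 + 12 + 6 + 9 = 40 days on the processor.
Since 40 ≤ 46, they fit within the window.

Yes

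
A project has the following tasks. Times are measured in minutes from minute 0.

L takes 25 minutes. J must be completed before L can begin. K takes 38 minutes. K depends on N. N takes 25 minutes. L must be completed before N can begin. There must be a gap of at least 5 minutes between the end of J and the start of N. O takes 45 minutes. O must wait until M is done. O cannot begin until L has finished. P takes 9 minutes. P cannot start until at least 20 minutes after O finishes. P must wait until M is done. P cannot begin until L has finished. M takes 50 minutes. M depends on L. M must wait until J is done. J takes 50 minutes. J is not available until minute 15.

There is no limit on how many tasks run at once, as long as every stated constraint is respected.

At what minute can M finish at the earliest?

140

J cannot begin until its own release at minute 15. It runs from minute 15 to 15 + 50 = minute 65.
L waits on J (finishes minute 65), so it starts at minute 65 and finishes at 65 + 25 = minute 90.
M cannot start until L (finishes minute 90); J (finishes minute 65). The controlling bound is minute 90, so M finishes at 90 + 50 = minute 140.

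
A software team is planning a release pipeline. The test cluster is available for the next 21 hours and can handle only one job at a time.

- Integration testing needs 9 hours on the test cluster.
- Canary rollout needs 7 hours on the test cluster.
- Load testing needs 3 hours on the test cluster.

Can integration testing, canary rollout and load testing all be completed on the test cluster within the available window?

Yes

Running back to back, the jobs need 9 + 7 + 3 = 19 hours on the test cluster.
Since 19 ≤ 21, they fit within the window.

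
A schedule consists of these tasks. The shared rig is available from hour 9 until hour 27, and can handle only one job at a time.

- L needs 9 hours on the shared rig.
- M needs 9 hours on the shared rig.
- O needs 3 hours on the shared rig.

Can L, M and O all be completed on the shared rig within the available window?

No

The shared rig window is 27 − 9 = 18 hours.
Running back to back, the jobs need 9 + 9 + 3 = 21 hours on the shared rig.
Since 21 > 18, they cannot all fit.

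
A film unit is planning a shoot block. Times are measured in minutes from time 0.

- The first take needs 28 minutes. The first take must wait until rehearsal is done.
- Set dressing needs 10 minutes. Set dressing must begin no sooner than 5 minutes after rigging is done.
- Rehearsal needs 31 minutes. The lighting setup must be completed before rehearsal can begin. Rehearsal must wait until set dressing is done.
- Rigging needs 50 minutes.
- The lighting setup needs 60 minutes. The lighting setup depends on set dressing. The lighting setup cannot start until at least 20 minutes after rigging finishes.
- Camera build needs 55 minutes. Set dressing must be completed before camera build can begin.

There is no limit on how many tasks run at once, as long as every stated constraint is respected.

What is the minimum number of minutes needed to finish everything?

189

Nothing blocks rigging, so it runs from minute 0 to minute 50.
After rigging (finishes minute 50, plus 5-minute gap → minute 55), set dressing can start at minute 55 and finishes at minute 65.
Camera build waits on set dressing (finishes minute 65), so it starts at minute 65 and finishes at 65 + 55 = minute 120.
The lighting setup cannot start until set dressing (finishes minute 65); rigging (finishes minute 50, plus 20-minute gap → minute 70). The controlling bound is minute 70, so the lighting setup finishes at 70 + 60 = minute 130.
For rehearsal: the lighting setup (finishes minute 130); set dressing (finishes minute 65). Taking the maximum gives a start of minute 130, and it finishes at 130 + 31 = minute 161.
After rehearsal (finishes minute 161), the first take can start at minute 161 and finishes at minute 189.
All tasks are finished once the last one completes. Finish times: Rigging at 50, Set dressing at 65, The lighting setup at 130, Camera build at 120, Rehearsal at 161, The first take at 189. The latest is minute 189.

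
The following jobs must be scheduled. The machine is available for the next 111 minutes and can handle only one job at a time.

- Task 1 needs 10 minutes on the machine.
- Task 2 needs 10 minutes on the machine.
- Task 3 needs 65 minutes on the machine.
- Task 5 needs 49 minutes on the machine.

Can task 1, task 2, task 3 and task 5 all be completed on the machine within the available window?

Running back to back, the jobs need 10 + 10 + 65 + 49 = 134 minutes on the machine.
Since 134 > 111, they cannot all fit.

No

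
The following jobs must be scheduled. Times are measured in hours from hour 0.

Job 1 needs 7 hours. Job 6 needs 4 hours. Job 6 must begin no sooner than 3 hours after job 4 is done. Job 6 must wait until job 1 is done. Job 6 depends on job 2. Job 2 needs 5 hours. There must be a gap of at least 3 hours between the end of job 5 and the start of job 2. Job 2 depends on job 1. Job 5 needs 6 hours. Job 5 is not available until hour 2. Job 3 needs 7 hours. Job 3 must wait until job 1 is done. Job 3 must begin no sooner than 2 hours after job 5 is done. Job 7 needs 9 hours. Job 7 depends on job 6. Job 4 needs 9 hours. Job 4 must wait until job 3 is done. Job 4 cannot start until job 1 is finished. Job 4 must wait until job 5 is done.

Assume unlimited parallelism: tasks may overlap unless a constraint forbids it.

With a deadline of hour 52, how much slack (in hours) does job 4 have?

Job 5 cannot begin until its own release at hour 2. It runs from hour 2 to 2 + 6 = hour 8.
Nothing blocks job 1, so it runs from hour 0 to hour 7.
Job 3 has to wait for job 1 (finishes hour 7); job 5 (finishes hour 8, plus 2-hour gap → hour 10). The latest of these is hour 10, so job 3 runs hour 10 to 10 + 7 = hour 17.
Job 4 cannot start until job 3 (finishes hour 17); job 1 (finishes hour 7); job 5 (finishes hour 8). The controlling bound is hour 17, so job 4 finishes at 17 + 9 = hour 26.

Working backward from the deadline:
To finish by hour 52, job 7 (duration 9) must start no later than hour 43.
Job 6 feeds into job 7 (must start by hour 43); so job 6 must finish by hour 43 and therefore start by hour 39.
Job 4 feeds into job 6 (must start by hour 39, minus 3-hour gap → hour 36); so job 4 must finish by hour 36 and therefore start by hour 27.
So job 4 can start as early as hour 17 and as late as hour 27, giving 27 − 17 = 10 hours of slack.

10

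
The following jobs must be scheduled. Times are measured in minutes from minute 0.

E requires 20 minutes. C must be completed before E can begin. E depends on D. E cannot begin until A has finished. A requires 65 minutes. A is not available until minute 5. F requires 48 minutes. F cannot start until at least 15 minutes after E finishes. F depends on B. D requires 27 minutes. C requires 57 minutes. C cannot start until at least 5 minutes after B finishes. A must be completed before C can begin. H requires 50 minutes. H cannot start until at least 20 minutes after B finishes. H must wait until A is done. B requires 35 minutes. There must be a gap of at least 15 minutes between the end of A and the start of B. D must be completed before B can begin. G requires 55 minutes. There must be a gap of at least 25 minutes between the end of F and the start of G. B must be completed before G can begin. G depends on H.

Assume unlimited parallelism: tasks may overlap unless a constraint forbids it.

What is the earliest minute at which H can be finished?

D has no prerequisites, so it starts at minute 0 and finishes at minute 27.
A waits on its own release at minute 5, so it starts at minute 5 and finishes at 5 + 65 = minute 70.
For B: A (finishes minute 70, plus 15-minute gap → minute 85); D (finishes minute 27). Taking the maximum gives a start of minute 85, and it finishes at 85 + 35 = minute 120.
H needs all of B (finishes minute 120, plus 20-minute gap → minute 140); A (finishes minute 70). That puts its earliest start at minute 140; it finishes at 140 + 50 = minute 190.

190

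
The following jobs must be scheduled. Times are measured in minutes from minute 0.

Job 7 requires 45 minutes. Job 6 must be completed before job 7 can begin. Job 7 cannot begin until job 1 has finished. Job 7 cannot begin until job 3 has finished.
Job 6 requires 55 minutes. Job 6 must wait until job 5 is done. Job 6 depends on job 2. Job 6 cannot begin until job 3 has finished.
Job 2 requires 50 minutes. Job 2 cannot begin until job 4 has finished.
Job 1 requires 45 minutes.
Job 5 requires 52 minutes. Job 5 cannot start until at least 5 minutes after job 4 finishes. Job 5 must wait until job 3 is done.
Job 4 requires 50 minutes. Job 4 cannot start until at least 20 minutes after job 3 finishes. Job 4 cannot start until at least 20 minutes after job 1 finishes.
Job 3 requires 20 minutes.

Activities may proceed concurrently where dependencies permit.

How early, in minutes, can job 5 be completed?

172

Nothing blocks job 3, so it runs from minute 0 to minute 20.
Nothing blocks job 1, so it runs from minute 0 to minute 45.
For job 4: job 3 (finishes minute 20, plus 20-minute gap → minute 40); job 1 (finishes minute 45, plus 20-minute gap → minute 65). Taking the maximum gives a start of minute 65, and it finishes at 65 + 50 = minute 115.
For job 5: job 4 (finishes minute 115, plus 5-minute gap → minute 120); job 3 (finishes minute 20). Taking the maximum gives a start of minute 120, and it finishes at 120 + 52 = minute 172.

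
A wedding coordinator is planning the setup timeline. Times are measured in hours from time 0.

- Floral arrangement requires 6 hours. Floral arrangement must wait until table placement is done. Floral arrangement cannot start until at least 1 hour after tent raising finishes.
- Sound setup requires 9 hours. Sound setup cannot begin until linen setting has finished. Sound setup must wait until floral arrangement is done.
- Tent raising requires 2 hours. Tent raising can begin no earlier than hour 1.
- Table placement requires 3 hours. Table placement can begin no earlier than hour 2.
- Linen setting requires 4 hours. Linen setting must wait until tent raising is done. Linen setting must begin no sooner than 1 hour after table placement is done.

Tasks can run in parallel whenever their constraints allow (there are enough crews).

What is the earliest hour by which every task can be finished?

20

Table placement cannot begin until its own release at hour 2. It runs from hour 2 to 2 + 3 = hour 5.
Tent raising waits on its own release at hour 1, so it starts at hour 1 and finishes at 1 + 2 = hour 3.
Floral arrangement has to wait for table placement (finishes hour 5); tent raising (finishes hour 3, plus 1-hour gap → hour 4). The latest of these is hour 5, so floral arrangement runs hour 5 to 5 + 6 = hour 11.
Linen setting needs all of tent raising (finishes hour 3); table placement (finishes hour 5, plus 1-hour gap → hour 6). That puts its earliest start at hour 6; it finishes at 6 + 4 = hour 10.
Sound setup has to wait for linen setting (finishes hour 10); floral arrangement (finishes hour 11). The latest of these is hour 11, so sound setup runs hour 11 to 11 + 9 = hour 20.
All tasks are finished once the last one completes. Finish times: Tent raising at 3, Table placement at 5, Linen setting at 10, Floral arrangement at 11, Sound setup at 20. The latest is hour 20.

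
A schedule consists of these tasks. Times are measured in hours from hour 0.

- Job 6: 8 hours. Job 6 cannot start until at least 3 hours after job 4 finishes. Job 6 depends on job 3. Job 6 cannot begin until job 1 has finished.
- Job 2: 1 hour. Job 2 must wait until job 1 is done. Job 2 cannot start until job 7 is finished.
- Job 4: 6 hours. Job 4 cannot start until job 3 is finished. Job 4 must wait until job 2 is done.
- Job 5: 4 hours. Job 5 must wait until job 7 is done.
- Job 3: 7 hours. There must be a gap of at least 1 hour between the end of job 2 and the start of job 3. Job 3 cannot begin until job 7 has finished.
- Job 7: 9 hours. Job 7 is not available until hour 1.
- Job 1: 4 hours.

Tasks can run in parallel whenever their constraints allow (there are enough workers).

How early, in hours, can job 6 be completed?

36

After its own release at hour 1, job 7 can start at hour 1 and finishes at hour 10.
Job 1 has no prerequisites, so it starts at hour 0 and finishes at hour 4.
For job 2: job 1 (finishes hour 4); job 7 (finishes hour 10). Taking the maximum gives a start of hour 10, and it finishes at 10 + 1 = hour 11.
Job 3 needs all of job 2 (finishes hour 11, plus 1-hour gap → hour 12); job 7 (finishes hour 10). That puts its earliest start at hour 12; it finishes at 12 + 7 = hour 19.
For job 4: job 3 (finishes hour 19); job 2 (finishes hour 11). Taking the maximum gives a start of hour 19, and it finishes at 19 + 6 = hour 25.
For job 6: job 4 (finishes hour 25, plus 3-hour gap → hour 28); job 3 (finishes hour 19); job 1 (finishes hour 4). Taking the maximum gives a start of hour 28, and it finishes at 28 + 8 = hour 36.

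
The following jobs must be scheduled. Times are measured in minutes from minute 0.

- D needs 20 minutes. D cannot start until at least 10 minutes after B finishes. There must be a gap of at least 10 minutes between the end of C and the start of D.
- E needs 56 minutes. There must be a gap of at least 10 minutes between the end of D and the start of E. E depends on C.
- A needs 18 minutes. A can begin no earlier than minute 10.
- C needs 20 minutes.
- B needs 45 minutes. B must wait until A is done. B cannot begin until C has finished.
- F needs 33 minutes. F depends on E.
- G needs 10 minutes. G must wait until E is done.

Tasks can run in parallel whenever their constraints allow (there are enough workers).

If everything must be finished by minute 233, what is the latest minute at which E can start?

144

F has no dependents, so it just needs to finish by minute 233. Starting by 233 − 33 = minute 200 achieves that.
G must finish by minute 233; it takes 10 minutes, so it must start by 233 − 10 = minute 223.
For E: F (must start by minute 200); G (must start by minute 223). The most restrictive is minute 200; with a 56-minute duration, E must start by minute 144.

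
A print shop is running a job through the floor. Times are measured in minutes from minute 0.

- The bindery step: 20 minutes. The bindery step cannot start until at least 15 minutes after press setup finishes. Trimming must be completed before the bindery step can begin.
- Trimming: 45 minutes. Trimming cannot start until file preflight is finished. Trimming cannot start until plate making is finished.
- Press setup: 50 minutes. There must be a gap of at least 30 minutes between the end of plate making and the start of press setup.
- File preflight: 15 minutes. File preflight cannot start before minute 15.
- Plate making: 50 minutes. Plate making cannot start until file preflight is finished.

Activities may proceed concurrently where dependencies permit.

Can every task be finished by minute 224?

Yes

After its own release at minute 15, file preflight can start at minute 15 and finishes at minute 30.
After file preflight (finishes minute 30), plate making can start at minute 30 and finishes at minute 80.
For trimming: file preflight (finishes minute 30); plate making (finishes minute 80). Taking the maximum gives a start of minute 80, and it finishes at 80 + 45 = minute 125.
Press setup cannot begin until plate making (finishes minute 80, plus 30-minute gap → minute 110). It runs from minute 110 to 110 + 50 = minute 160.
The bindery step needs all of press setup (finishes minute 160, plus 15-minute gap → minute 175); trimming (finishes minute 125). That puts its earliest start at minute 175; it finishes at 175 + 20 = minute 195.
Every task is finished by minute 195, which is no later than the deadline of 224, so the schedule is feasible.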